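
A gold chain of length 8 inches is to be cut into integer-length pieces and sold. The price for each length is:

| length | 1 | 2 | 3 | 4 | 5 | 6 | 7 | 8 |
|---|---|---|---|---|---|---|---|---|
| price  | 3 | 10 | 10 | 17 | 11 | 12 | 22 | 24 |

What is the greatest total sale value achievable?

40

Let R[k] be the best obtainable value from length k. For each k, try every first piece i and keep the best of price[i] + R[k−i].
R[1] = 3
R[2] = max(3+3, 10+0) = 10
R[3] = max(3+10, 10+3, 10+0) = 13
R[4] = max(3+13, 10+10, 10+3, 17+0) = 20
R[5] = max(3+20, 10+13, 10+10, 17+3, 11+0) = 23
R[6] = max(3+23, 10+20, 10+13, 17+10, 11+3, 12+0) = 30
R[7] = max(3+30, 10+23, 10+20, …, 12+3, 22+0) = 33
R[8] = max(3+33, 10+30, 10+23, …, 22+3, 24+0) = 40
One optimal cutting: 2 + 2 + 2 + 2 → $10 + $10 + $10 + $10 = $40.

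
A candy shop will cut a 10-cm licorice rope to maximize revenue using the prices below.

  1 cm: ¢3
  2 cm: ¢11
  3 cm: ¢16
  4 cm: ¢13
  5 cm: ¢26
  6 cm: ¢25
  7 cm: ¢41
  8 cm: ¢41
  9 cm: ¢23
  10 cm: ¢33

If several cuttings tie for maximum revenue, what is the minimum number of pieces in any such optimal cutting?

Let r[k] be the best obtainable value from length k. For each k, try every first piece i and keep the best of price[i] + r[k−i].
r[1] = 3
r[2] = max(3+3, 11+0) = 11
r[3] = max(3+11, 11+3, 16+0) = 16
r[4] = max(3+16, 11+11, 16+3, 13+0) = 22
r[5] = max(3+22, 11+16, 16+11, 13+3, 26+0) = 27
r[6] = max(3+27, 11+22, 16+16, 13+11, 26+3, 25+0) = 33
r[7] = max(3+33, 11+27, 16+22, …, 25+3, 41+0) = 41
r[8] = max(3+41, 11+33, 16+27, …, 41+3, 41+0) = 44
r[9] = max(3+44, 11+41, 16+33, …, 41+3, 23+0) = 52
r[10] = max(3+52, 11+44, 16+41, …, 23+3, 33+0) = 57
Maximum revenue is ¢57.
Now minimize piece count subject to staying optimal: for each k, pieces[k] = 1 + min over i with p[i]+r[k−i]=r[k] of pieces[k−i].
pieces[7] = 1
pieces[8] = 2
pieces[9] = 2
pieces[10] = 2

2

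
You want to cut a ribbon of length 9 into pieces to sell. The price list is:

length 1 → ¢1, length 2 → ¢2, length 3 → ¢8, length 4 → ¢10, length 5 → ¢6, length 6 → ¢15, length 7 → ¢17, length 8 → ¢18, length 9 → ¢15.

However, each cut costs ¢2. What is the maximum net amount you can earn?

21

Consider every possible first cut. net[k] is the best of p[i]+net[k−i] over all sellable i≤k, charging 2 whenever i<k.
net[1] = 1
net[2] = max(1+1-2, 2+0) = 2
net[3] = max(1+2-2, 2+1-2, 8+0) = 8
net[4] = max(1+8-2, 2+2-2, 8+1-2, 10+0) = 10
net[5] = max(1+10-2, 2+8-2, 8+2-2, 10+1-2, 6+0) = 9
net[6] = max(1+9-2, 2+10-2, 8+8-2, 10+2-2, 6+1-2, 15+0) = 15
net[7] = max(1+15-2, 2+9-2, 8+10-2, …, 15+1-2, 17+0) = 17
net[8] = max(1+17-2, 2+15-2, 8+9-2, …, 17+1-2, 18+0) = 18
net[9] = max(1+18-2, 2+17-2, 8+15-2, …, 18+1-2, 15+0) = 21
One optimal plan: pieces 6 + 3 (1 cut) → ¢23 − ¢2 = ¢21.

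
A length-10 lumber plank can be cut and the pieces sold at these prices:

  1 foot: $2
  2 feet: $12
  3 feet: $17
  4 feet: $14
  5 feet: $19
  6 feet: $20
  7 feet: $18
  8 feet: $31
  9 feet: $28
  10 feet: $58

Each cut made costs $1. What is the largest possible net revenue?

Consider every possible first cut. net[k] is the best of p[i]+net[k−i] over all sellable i≤k, charging 1 whenever i<k.
net[1] = 2
net[2] = max(2+2-1, 12+0) = 12
net[3] = max(2+12-1, 12+2-1, 17+0) = 17
net[4] = max(2+17-1, 12+12-1, 17+2-1, 14+0) = 23
net[5] = max(2+23-1, 12+17-1, 17+12-1, 14+2-1, 19+0) = 28
net[6] = max(2+28-1, 12+23-1, 17+17-1, 14+12-1, 19+2-1, 20+0) = 34
net[7] = max(2+34-1, 12+28-1, 17+23-1, …, 20+2-1, 18+0) = 39
net[8] = max(2+39-1, 12+34-1, 17+28-1, …, 18+2-1, 31+0) = 45
net[9] = max(2+45-1, 12+39-1, 17+34-1, …, 31+2-1, 28+0) = 50
net[10] = max(2+50-1, 12+45-1, 17+39-1, …, 28+2-1, 58+0) = 58
Best is to make no cuts and sell whole for $58.

58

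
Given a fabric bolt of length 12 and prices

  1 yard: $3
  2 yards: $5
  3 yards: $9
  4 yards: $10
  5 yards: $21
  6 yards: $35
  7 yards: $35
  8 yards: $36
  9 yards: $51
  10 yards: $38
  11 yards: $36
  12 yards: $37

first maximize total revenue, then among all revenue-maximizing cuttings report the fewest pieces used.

Let r[k] be the best obtainable value from length k. For each k, try every first piece i and keep the best of price[i] + r[k−i].
r[1] = 3
r[2] = 6  (first piece 1, then r[1]=3)
r[3] = 9  (first piece 1, then r[2]=6)
r[4] = 12  (first piece 1, then r[3]=9)
r[5] = 21
r[6] = 35
r[7] = 38  (first piece 1, then r[6]=35)
r[8] = 41  (first piece 1, then r[7]=38)
r[9] = 51
r[10] = 54  (first piece 1, then r[9]=51)
r[11] = 57  (first piece 1, then r[10]=54)
r[12] = 70  (first piece 6, then r[6]=35)
Maximum revenue is $70.
Now minimize piece count subject to staying optimal: for each k, pieces[k] = 1 + min over i with p[i]+r[k−i]=r[k] of pieces[k−i].
pieces[9] = 1
pieces[10] = 2
pieces[11] = 3
pieces[12] = 2

2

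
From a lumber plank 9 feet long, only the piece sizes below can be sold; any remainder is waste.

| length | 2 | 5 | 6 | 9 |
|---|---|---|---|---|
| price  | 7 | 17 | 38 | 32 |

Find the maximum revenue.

45

Let best[k] be the best obtainable value from length k. For each k, try every first piece i and keep the best of price[i] + best[k−i].
best[1] = 0
best[2] = 7
best[3] = 7
best[4] = 14  (first piece 2, then best[2]=7)
best[5] = max(7+7, 17+0) = 17
best[6] = max(7+14, 17+0, 38+0) = 38
best[7] = max(7+17, 17+7, 38+0) = 38
best[8] = max(7+38, 17+7, 38+7) = 45
best[9] = max(7+38, 17+14, 38+7, 32+0) = 45
One optimal cutting: pieces 6 + 2 with 1 foot of scrap → $45.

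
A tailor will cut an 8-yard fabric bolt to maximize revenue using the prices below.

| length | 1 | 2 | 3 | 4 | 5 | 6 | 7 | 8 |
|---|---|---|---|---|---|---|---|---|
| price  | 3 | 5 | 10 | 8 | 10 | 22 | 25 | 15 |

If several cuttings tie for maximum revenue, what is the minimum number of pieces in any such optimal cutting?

2

Consider every possible first cut. r[k] is the best of p[i]+r[k−i] over all sellable i≤k.
r[1] = 3
r[2] = max(3+3, 5+0) = 6
r[3] = max(3+6, 5+3, 10+0) = 10
r[4] = max(3+10, 5+6, 10+3, 8+0) = 13
r[5] = max(3+13, 5+10, 10+6, 8+3, 10+0) = 16
r[6] = max(3+16, 5+13, 10+10, 8+6, 10+3, 22+0) = 22
r[7] = max(3+22, 5+16, 10+13, …, 22+3, 25+0) = 25
r[8] = max(3+25, 5+22, 10+16, …, 25+3, 15+0) = 28
Maximum revenue is $28.
Now minimize piece count subject to staying optimal: for each k, pieces[k] = 1 + min over i with p[i]+r[k−i]=r[k] of pieces[k−i].
pieces[5] = 3
pieces[6] = 1
pieces[7] = 1
pieces[8] = 2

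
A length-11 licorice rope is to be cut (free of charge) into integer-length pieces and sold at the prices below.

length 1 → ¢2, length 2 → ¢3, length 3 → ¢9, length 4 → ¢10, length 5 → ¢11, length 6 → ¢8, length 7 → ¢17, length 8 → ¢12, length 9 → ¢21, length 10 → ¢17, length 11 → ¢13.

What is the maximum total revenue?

31

Let r[k] be the best obtainable value from length k. For each k, try every first piece i and keep the best of price[i] + r[k−i].
r[1] = 2
r[2] = 4  (first piece 1, then r[1]=2)
r[3] = 9
r[4] = 11  (first piece 1, then r[3]=9)
r[5] = 13  (first piece 1, then r[4]=11)
r[6] = 18  (first piece 3, then r[3]=9)
r[7] = 20  (first piece 1, then r[6]=18)
r[8] = 22  (first piece 1, then r[7]=20)
r[9] = 27  (first piece 3, then r[6]=18)
r[10] = 29  (first piece 1, then r[9]=27)
r[11] = 31  (first piece 1, then r[10]=29)
One optimal cutting: 3 + 3 + 3 + 1 + 1 → ¢9 + ¢9 + ¢9 + ¢2 + ¢2 = ¢31.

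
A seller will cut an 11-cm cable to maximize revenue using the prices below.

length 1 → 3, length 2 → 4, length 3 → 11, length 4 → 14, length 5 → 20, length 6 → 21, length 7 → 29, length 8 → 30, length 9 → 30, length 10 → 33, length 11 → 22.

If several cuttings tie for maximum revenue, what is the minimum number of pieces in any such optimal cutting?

2

Build r[k] bottom-up: r[k] = max over allowed piece i of (p[i] + r[k−i]).
r[1] = 3
r[2] = 6  (first piece 1, then r[1]=3)
r[3] = 11
r[4] = 14  (first piece 1, then r[3]=11)
r[5] = 20
r[6] = 23  (first piece 1, then r[5]=20)
r[7] = 29
r[8] = 32  (first piece 1, then r[7]=29)
r[9] = 35  (first piece 1, then r[8]=32)
r[10] = 40  (first piece 3, then r[7]=29)
r[11] = 43  (first piece 1, then r[10]=40)
Maximum revenue is 43.
Now minimize piece count subject to staying optimal: for each k, pieces[k] = 1 + min over i with p[i]+r[k−i]=r[k] of pieces[k−i].
pieces[8] = 2
pieces[9] = 3
pieces[10] = 2
pieces[11] = 2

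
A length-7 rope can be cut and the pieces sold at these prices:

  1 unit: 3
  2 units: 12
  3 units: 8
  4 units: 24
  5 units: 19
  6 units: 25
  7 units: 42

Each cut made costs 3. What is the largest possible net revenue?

Build r[k] bottom-up: r[k] = max over allowed piece i of (p[i] + r[k−i]) − 3 per cut.
r[1] = 3
r[2] = 12
r[3] = 12  (first piece 1, then r[2]=12)
r[4] = 24
r[5] = 24  (first piece 1, then r[4]=24)
r[6] = 33  (first piece 2, then r[4]=24)
r[7] = 42
Best is to make no cuts and sell whole for 42.

42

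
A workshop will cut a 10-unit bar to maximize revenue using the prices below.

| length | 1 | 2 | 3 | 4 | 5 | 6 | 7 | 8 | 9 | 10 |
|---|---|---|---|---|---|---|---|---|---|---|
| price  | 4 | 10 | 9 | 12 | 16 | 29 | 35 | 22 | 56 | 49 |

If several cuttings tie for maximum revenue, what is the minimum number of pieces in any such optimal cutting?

Let r[k] be the best obtainable value from length k. For each k, try every first piece i and keep the best of price[i] + r[k−i].
r[1] = 4
r[2] = 10
r[3] = 14  (first piece 1, then r[2]=10)
r[4] = 20  (first piece 2, then r[2]=10)
r[5] = 24  (first piece 1, then r[4]=20)
r[6] = 30  (first piece 2, then r[4]=20)
r[7] = 35
r[8] = 40  (first piece 2, then r[6]=30)
r[9] = 56
r[10] = 60  (first piece 1, then r[9]=56)
Maximum revenue is 60.
Now minimize piece count subject to staying optimal: for each k, pieces[k] = 1 + min over i with p[i]+r[k−i]=r[k] of pieces[k−i].
pieces[7] = 1
pieces[8] = 4
pieces[9] = 1
pieces[10] = 2

2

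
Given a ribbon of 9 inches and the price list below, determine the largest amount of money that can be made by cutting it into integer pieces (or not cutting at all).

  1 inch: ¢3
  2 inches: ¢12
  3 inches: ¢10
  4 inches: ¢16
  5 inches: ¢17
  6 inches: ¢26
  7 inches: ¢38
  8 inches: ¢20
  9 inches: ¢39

Let v[k] be the best obtainable value from length k. For each k, try every first piece i and keep the best of price[i] + v[k−i].
v[1] = 3
v[2] = max(3+3, 12+0) = 12
v[3] = max(3+12, 12+3, 10+0) = 15
v[4] = max(3+15, 12+12, 10+3, 16+0) = 24
v[5] = max(3+24, 12+15, 10+12, 16+3, 17+0) = 27
v[6] = max(3+27, 12+24, 10+15, 16+12, 17+3, 26+0) = 36
v[7] = max(3+36, 12+27, 10+24, …, 26+3, 38+0) = 39
v[8] = max(3+39, 12+36, 10+27, …, 38+3, 20+0) = 48
v[9] = max(3+48, 12+39, 10+36, …, 20+3, 39+0) = 51
One optimal cutting: 2 + 2 + 2 + 2 + 1 → ¢12 + ¢12 + ¢12 + ¢12 + ¢3 = ¢51.

51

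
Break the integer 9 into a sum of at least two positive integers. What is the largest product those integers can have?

27

Fill m[k] for k=2..9: at each k try every first piece i and multiply by the better of (k−i) uncut or m[k−i].
m[2] = 1×max(1,0) = 1×1 = 1
m[3] = max(1×2, 2×1) = 2
m[4] = max(1×3, 2×2, 3×1) = 4
m[5] = max(1×4, 2×3, 3×2, 4×1) = 6
m[6] = max(1×6, 2×4, 3×3, 4×2, 5×1) = 9
m[7] = max(1×9, 2×6, 3×4, 4×3, 5×2, 6×1) = 12
m[8] = max(1×12, 2×9, 3×6, …, 6×2, 7×1) = 18
m[9] = max(1×18, 2×12, 3×9, …, 7×2, 8×1) = 27
One optimal split: 3 + 3 + 3; product 3×3×3 = 27.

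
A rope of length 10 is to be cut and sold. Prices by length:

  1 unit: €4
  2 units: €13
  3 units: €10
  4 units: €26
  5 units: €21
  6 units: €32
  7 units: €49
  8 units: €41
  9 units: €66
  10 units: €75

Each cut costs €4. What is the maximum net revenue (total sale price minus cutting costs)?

75

Build net[k] bottom-up: net[k] = max over allowed piece i of (p[i] + net[k−i]) − 4 per cut.
net[1] = 4
net[2] = 13
net[3] = 13  (first piece 1, then net[2]=13)
net[4] = 26
net[5] = 26  (first piece 1, then net[4]=26)
net[6] = 35  (first piece 2, then net[4]=26)
net[7] = 49
net[8] = 49  (first piece 1, then net[7]=49)
net[9] = 66
net[10] = 75
Best is to make no cuts and sell whole for €75.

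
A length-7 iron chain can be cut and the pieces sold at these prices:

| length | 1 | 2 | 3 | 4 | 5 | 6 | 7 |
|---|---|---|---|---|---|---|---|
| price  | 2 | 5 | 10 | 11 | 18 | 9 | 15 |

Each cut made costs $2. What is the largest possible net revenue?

Consider every possible first cut. net[k] is the best of p[i]+net[k−i] over all sellable i≤k, charging 2 whenever i<k.
net[1] = 2
net[2] = max(2+2-2, 5+0) = 5
net[3] = max(2+5-2, 5+2-2, 10+0) = 10
net[4] = max(2+10-2, 5+5-2, 10+2-2, 11+0) = 11
net[5] = max(2+11-2, 5+10-2, 10+5-2, 11+2-2, 18+0) = 18
net[6] = max(2+18-2, 5+11-2, 10+10-2, 11+5-2, 18+2-2, 9+0) = 18
net[7] = max(2+18-2, 5+18-2, 10+11-2, …, 9+2-2, 15+0) = 21
One optimal plan: pieces 5 + 2 (1 cut) → $23 − $2 = $21.

21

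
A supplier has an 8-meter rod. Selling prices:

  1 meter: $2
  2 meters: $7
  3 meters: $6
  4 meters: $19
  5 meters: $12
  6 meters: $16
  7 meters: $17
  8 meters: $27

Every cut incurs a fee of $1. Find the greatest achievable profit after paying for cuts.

Build v[k] bottom-up: v[k] = max over allowed piece i of (p[i] + v[k−i]) − 1 per cut.
v[1] = 2
v[2] = max(2+2-1, 7+0) = 7
v[3] = max(2+7-1, 7+2-1, 6+0) = 8
v[4] = max(2+8-1, 7+7-1, 6+2-1, 19+0) = 19
v[5] = max(2+19-1, 7+8-1, 6+7-1, 19+2-1, 12+0) = 20
v[6] = max(2+20-1, 7+19-1, 6+8-1, 19+7-1, 12+2-1, 16+0) = 25
v[7] = max(2+25-1, 7+20-1, 6+19-1, …, 16+2-1, 17+0) = 26
v[8] = max(2+26-1, 7+25-1, 6+20-1, …, 17+2-1, 27+0) = 37
One optimal plan: pieces 4 + 4 (1 cut) → $38 − $1 = $37.

37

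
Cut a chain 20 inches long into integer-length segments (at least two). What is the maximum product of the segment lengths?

Let f[k] be the best product for length k (with at least one cut). For each first piece i, the rest contributes max(k−i, f[k−i]).
f[2] = 1·max(1,0) = 1·1 = 1
f[3] = 1·max(2,1) = 1·2 = 2
f[4] = 2·max(2,1) = 2·2 = 4
f[5] = 2·max(3,2) = 2·3 = 6
f[6] = 3·max(3,2) = 3·3 = 9
f[7] = 2·max(5,6) = 2·6 = 12
f[8] = 2·max(6,9) = 2·9 = 18
f[9] = 3·max(6,9) = 3·9 = 27
f[10] = 2·max(8,18) = 2·18 = 36
f[11] = 2·max(9,27) = 2·27 = 54
f[12] = 3·max(9,27) = 3·27 = 81
f[13] = 2·max(11,54) = 2·54 = 108
f[14] = 2·max(12,81) = 2·81 = 162
f[15] = 3·max(12,81) = 3·81 = 243
f[16] = 2·max(14,162) = 2·162 = 324
f[17] = 2·max(15,243) = 2·243 = 486
f[18] = 3·max(15,243) = 3·243 = 729
f[19] = 2·max(17,486) = 2·486 = 972
f[20] = 2·max(18,729) = 2·729 = 1458
One optimal split: 3 + 3 + 3 + 3 + 3 + 3 + 2; product 3·3·3·3·3·3·2 = 1458.

1458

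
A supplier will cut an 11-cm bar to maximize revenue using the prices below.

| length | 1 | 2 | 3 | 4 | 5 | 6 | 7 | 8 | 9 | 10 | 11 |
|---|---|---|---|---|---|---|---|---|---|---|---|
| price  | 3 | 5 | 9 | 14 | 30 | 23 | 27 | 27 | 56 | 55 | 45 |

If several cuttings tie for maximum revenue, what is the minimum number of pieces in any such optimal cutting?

3

Let r[k] be the best obtainable value from length k. For each k, try every first piece i and keep the best of price[i] + r[k−i].
r[1] = 3
r[2] = max(3+3, 5+0) = 6
r[3] = max(3+6, 5+3, 9+0) = 9
r[4] = max(3+9, 5+6, 9+3, 14+0) = 14
r[5] = max(3+14, 5+9, 9+6, 14+3, 30+0) = 30
r[6] = max(3+30, 5+14, 9+9, 14+6, 30+3, 23+0) = 33
r[7] = max(3+33, 5+30, 9+14, …, 23+3, 27+0) = 36
r[8] = max(3+36, 5+33, 9+30, …, 27+3, 27+0) = 39
r[9] = max(3+39, 5+36, 9+33, …, 27+3, 56+0) = 56
r[10] = max(3+56, 5+39, 9+36, …, 56+3, 55+0) = 60
r[11] = max(3+60, 5+56, 9+39, …, 55+3, 45+0) = 63
Maximum revenue is €63.
Now minimize piece count subject to staying optimal: for each k, pieces[k] = 1 + min over i with p[i]+r[k−i]=r[k] of pieces[k−i].
pieces[8] = 2
pieces[9] = 1
pieces[10] = 2
pieces[11] = 3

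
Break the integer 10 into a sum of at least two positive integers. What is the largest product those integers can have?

36

Define P[k] = max over 1≤i<k of i · max(k−i, P[k−i]); the inner max lets the remainder stay uncut if that's better.
Small cases: P[2]=1, P[3]=2, P[4]=4, P[5]=6.
P[6] = max(1*6, 2*4, 3*3, 4*2, 5*1) = 9
P[7] = max(1*9, 2*6, 3*4, 4*3, 5*2, 6*1) = 12
P[8] = max(1*12, 2*9, 3*6, …, 6*2, 7*1) = 18
P[9] = max(1*18, 2*12, 3*9, …, 7*2, 8*1) = 27
P[10] = max(1*27, 2*18, 3*12, …, 8*2, 9*1) = 36
One optimal split: 3 + 3 + 2 + 2; product 3*3*2*2 = 36.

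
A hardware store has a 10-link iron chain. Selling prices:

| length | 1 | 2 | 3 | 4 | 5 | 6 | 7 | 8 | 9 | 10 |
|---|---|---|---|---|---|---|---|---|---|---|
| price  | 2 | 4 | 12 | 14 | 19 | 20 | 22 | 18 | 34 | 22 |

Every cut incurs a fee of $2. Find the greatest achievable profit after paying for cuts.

Let r[k] be the best obtainable value from length k. For each k, try every first piece i and keep the best of price[i] + r[k−i] minus the 2 cut fee when i<k.
r[1] = 2
r[2] = max(2+2-2, 4+0) = 4
r[3] = max(2+4-2, 4+2-2, 12+0) = 12
r[4] = max(2+12-2, 4+4-2, 12+2-2, 14+0) = 14
r[5] = max(2+14-2, 4+12-2, 12+4-2, 14+2-2, 19+0) = 19
r[6] = max(2+19-2, 4+14-2, 12+12-2, 14+4-2, 19+2-2, 20+0) = 22
r[7] = max(2+22-2, 4+19-2, 12+14-2, …, 20+2-2, 22+0) = 24
r[8] = max(2+24-2, 4+22-2, 12+19-2, …, 22+2-2, 18+0) = 29
r[9] = max(2+29-2, 4+24-2, 12+22-2, …, 18+2-2, 34+0) = 34
r[10] = max(2+34-2, 4+29-2, 12+24-2, …, 34+2-2, 22+0) = 36
One optimal plan: pieces 5 + 5 (1 cut) → $38 − $2 = $36.

36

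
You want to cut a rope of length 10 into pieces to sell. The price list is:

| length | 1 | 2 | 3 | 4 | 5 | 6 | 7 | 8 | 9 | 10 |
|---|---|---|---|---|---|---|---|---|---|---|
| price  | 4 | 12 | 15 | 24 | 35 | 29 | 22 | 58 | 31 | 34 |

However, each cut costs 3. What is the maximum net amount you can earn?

Let net[k] be the best obtainable value from length k. For each k, try every first piece i and keep the best of price[i] + net[k−i] minus the 3 cut fee when i<k.
net[1] = 4
net[2] = max(4+4-3, 12+0) = 12
net[3] = max(4+12-3, 12+4-3, 15+0) = 15
net[4] = max(4+15-3, 12+12-3, 15+4-3, 24+0) = 24
net[5] = max(4+24-3, 12+15-3, 15+12-3, 24+4-3, 35+0) = 35
net[6] = max(4+35-3, 12+24-3, 15+15-3, 24+12-3, 35+4-3, 29+0) = 36
net[7] = max(4+36-3, 12+35-3, 15+24-3, …, 29+4-3, 22+0) = 44
net[8] = max(4+44-3, 12+36-3, 15+35-3, …, 22+4-3, 58+0) = 58
net[9] = max(4+58-3, 12+44-3, 15+36-3, …, 58+4-3, 31+0) = 59
net[10] = max(4+59-3, 12+58-3, 15+44-3, …, 31+4-3, 34+0) = 67
One optimal plan: pieces 8 + 2 (1 cut) → 70 − 3 = 67.

67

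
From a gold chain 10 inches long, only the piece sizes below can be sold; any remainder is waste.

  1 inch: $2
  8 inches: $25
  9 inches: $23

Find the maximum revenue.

29

Let r[k] be the best obtainable value from length k. For each k, try every first piece i and keep the best of price[i] + r[k−i].
r[1] = 2
r[2] = 4  (first piece 1, then r[1]=2)
r[3] = 6  (first piece 1, then r[2]=4)
r[4] = 8  (first piece 1, then r[3]=6)
r[5] = 10  (first piece 1, then r[4]=8)
r[6] = 12  (first piece 1, then r[5]=10)
r[7] = 14  (first piece 1, then r[6]=12)
r[8] = max(2+14, 25+0) = 25
r[9] = max(2+25, 25+2, 23+0) = 27
r[10] = max(2+27, 25+4, 23+2) = 29
One optimal cutting: 8 + 1 + 1 → $29.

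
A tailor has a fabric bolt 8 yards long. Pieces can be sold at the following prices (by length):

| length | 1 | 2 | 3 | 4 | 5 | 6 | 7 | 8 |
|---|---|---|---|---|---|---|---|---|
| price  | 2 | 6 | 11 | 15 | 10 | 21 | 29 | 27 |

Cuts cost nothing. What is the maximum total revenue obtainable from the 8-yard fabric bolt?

31

Consider every possible first cut. r[k] is the best of p[i]+r[k−i] over all sellable i≤k.
r[1] = 2
r[2] = max(2+2, 6+0) = 6
r[3] = max(2+6, 6+2, 11+0) = 11
r[4] = max(2+11, 6+6, 11+2, 15+0) = 15
r[5] = max(2+15, 6+11, 11+6, 15+2, 10+0) = 17
r[6] = max(2+17, 6+15, 11+11, 15+6, 10+2, 21+0) = 22
r[7] = max(2+22, 6+17, 11+15, …, 21+2, 29+0) = 29
r[8] = max(2+29, 6+22, 11+17, …, 29+2, 27+0) = 31
One optimal cutting: 7 + 1 → $29 + $2 = $31.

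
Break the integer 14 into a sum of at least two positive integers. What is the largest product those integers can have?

162

Fill prod[k] for k=2..14: at each k try every first piece i and multiply by the better of (k−i) uncut or prod[k−i].
prod[2] = 1*max(1,0) = 1*1 = 1
prod[3] = 1*max(2,1) = 1*2 = 2
prod[4] = 2*max(2,1) = 2*2 = 4
prod[5] = 2*max(3,2) = 2*3 = 6
prod[6] = 3*max(3,2) = 3*3 = 9
prod[7] = 2*max(5,6) = 2*6 = 12
prod[8] = 2*max(6,9) = 2*9 = 18
prod[9] = 3*max(6,9) = 3*9 = 27
prod[10] = 2*max(8,18) = 2*18 = 36
prod[11] = 2*max(9,27) = 2*27 = 54
prod[12] = 3*max(9,27) = 3*27 = 81
prod[13] = 2*max(11,54) = 2*54 = 108
prod[14] = 2*max(12,81) = 2*81 = 162
One optimal split: 3 + 3 + 3 + 3 + 2; product 3*3*3*3*2 = 162.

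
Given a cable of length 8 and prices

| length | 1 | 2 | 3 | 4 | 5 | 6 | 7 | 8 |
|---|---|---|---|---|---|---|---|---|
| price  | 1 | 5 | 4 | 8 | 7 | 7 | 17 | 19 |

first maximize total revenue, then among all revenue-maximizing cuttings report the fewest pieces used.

4

Consider every possible first cut. r[k] is the best of p[i]+r[k−i] over all sellable i≤k.
r[1] = 1
r[2] = 5
r[3] = 6  (first piece 1, then r[2]=5)
r[4] = 10  (first piece 2, then r[2]=5)
r[5] = 11  (first piece 1, then r[4]=10)
r[6] = 15  (first piece 2, then r[4]=10)
r[7] = 17
r[8] = 20  (first piece 2, then r[6]=15)
Maximum revenue is $20.
Now minimize piece count subject to staying optimal: for each k, pieces[k] = 1 + min over i with p[i]+r[k−i]=r[k] of pieces[k−i].
pieces[5] = 3
pieces[6] = 3
pieces[7] = 1
pieces[8] = 4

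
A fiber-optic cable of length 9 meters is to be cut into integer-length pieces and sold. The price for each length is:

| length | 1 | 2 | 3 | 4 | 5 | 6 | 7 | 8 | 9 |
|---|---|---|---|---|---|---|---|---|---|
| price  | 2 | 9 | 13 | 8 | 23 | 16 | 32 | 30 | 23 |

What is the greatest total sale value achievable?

41

Let R[k] be the best obtainable value from length k. For each k, try every first piece i and keep the best of price[i] + R[k−i].
R[1] = 2
R[2] = 9
R[3] = 13
R[4] = 18  (first piece 2, then R[2]=9)
R[5] = 23
R[6] = 27  (first piece 2, then R[4]=18)
R[7] = 32  (first piece 2, then R[5]=23)
R[8] = 36  (first piece 2, then R[6]=27)
R[9] = 41  (first piece 2, then R[7]=32)
One optimal cutting: 5 + 2 + 2 → $23 + $9 + $9 = $41.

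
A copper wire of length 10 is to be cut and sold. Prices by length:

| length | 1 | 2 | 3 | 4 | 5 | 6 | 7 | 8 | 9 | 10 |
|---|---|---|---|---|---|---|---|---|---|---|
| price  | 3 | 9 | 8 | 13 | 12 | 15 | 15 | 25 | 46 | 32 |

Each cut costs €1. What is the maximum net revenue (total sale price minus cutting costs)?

48

Consider every possible first cut. net[k] is the best of p[i]+net[k−i] over all sellable i≤k, charging 1 whenever i<k.
net[1] = 3
net[2] = 9
net[3] = 11  (first piece 1, then net[2]=9)
net[4] = 17  (first piece 2, then net[2]=9)
net[5] = 19  (first piece 1, then net[4]=17)
net[6] = 25  (first piece 2, then net[4]=17)
net[7] = 27  (first piece 1, then net[6]=25)
net[8] = 33  (first piece 2, then net[6]=25)
net[9] = 46
net[10] = 48  (first piece 1, then net[9]=46)
One optimal plan: pieces 9 + 1 (1 cut) → €49 − €1 = €48.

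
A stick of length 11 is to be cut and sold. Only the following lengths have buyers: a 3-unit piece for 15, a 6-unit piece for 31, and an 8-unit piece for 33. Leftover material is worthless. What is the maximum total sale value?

Build best[k] bottom-up: best[k] = max over allowed piece i of (p[i] + best[k−i]).
best[1] = 0
best[2] = 0
best[3] = 15
best[4] = 15
best[5] = 15
best[6] = max(15+15, 31+0) = 31
best[7] = max(15+15, 31+0) = 31
best[8] = max(15+15, 31+0, 33+0) = 33
best[9] = max(15+31, 31+15, 33+0) = 46
best[10] = max(15+31, 31+15, 33+0) = 46
best[11] = max(15+33, 31+15, 33+15) = 48
One optimal cutting: 8 + 3 → 48.

48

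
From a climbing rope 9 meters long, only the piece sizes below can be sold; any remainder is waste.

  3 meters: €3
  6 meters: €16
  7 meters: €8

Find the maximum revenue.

Consider every possible first cut. f[k] is the best of p[i]+f[k−i] over all sellable i≤k.
f[1] = 0
f[2] = 0
f[3] = 3
f[4] = 3
f[5] = 3
f[6] = max(3+3, 16+0) = 16
f[7] = max(3+3, 16+0, 8+0) = 16
f[8] = max(3+3, 16+0, 8+0) = 16
f[9] = max(3+16, 16+3, 8+0) = 19
One optimal cutting: 6 + 3 → €19.

19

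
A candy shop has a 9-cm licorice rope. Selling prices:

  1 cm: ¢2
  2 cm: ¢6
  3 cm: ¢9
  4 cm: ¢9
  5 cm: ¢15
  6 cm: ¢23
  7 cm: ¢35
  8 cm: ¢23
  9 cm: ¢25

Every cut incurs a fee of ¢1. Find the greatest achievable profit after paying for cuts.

Consider every possible first cut. v[k] is the best of p[i]+v[k−i] over all sellable i≤k, charging 1 whenever i<k.
v[1] = 2
v[2] = 6
v[3] = 9
v[4] = 11  (first piece 2, then v[2]=6)
v[5] = 15
v[6] = 23
v[7] = 35
v[8] = 36  (first piece 1, then v[7]=35)
v[9] = 40  (first piece 2, then v[7]=35)
One optimal plan: pieces 7 + 2 (1 cut) → ¢41 − ¢1 = ¢40.

40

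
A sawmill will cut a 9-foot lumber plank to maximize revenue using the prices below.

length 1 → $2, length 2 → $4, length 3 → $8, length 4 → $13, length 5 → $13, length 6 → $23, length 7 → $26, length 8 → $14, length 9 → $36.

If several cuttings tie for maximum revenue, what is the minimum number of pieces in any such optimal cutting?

Build r[k] bottom-up: r[k] = max over allowed piece i of (p[i] + r[k−i]).
r[1] = 2
r[2] = max(2+2, 4+0) = 4
r[3] = max(2+4, 4+2, 8+0) = 8
r[4] = max(2+8, 4+4, 8+2, 13+0) = 13
r[5] = max(2+13, 4+8, 8+4, 13+2, 13+0) = 15
r[6] = max(2+15, 4+13, 8+8, 13+4, 13+2, 23+0) = 23
r[7] = max(2+23, 4+15, 8+13, …, 23+2, 26+0) = 26
r[8] = max(2+26, 4+23, 8+15, …, 26+2, 14+0) = 28
r[9] = max(2+28, 4+26, 8+23, …, 14+2, 36+0) = 36
Maximum revenue is $36.
Now minimize piece count subject to staying optimal: for each k, pieces[k] = 1 + min over i with p[i]+r[k−i]=r[k] of pieces[k−i].
pieces[6] = 1
pieces[7] = 1
pieces[8] = 2
pieces[9] = 1

1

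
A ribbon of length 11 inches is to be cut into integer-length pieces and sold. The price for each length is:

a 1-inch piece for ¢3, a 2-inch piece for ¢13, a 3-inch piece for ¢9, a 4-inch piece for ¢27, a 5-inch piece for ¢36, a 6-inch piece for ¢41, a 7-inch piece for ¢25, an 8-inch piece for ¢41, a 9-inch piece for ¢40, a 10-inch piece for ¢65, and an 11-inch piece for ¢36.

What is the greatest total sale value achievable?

Build v[k] bottom-up: v[k] = max over allowed piece i of (p[i] + v[k−i]).
v[1] = 3
v[2] = 13
v[3] = 16  (first piece 1, then v[2]=13)
v[4] = 27
v[5] = 36
v[6] = 41
v[7] = 49  (first piece 2, then v[5]=36)
v[8] = 54  (first piece 2, then v[6]=41)
v[9] = 63  (first piece 4, then v[5]=36)
v[10] = 72  (first piece 5, then v[5]=36)
v[11] = 77  (first piece 5, then v[6]=41)
One optimal cutting: 6 + 5 → ¢41 + ¢36 = ¢77.

77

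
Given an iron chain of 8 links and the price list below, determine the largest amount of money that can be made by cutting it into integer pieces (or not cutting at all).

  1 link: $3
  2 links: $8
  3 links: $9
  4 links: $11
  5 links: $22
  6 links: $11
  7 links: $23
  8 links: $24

Let r[k] be the best obtainable value from length k. For each k, try every first piece i and keep the best of price[i] + r[k−i].
r[1] = 3
r[2] = max(3+3, 8+0) = 8
r[3] = max(3+8, 8+3, 9+0) = 11
r[4] = max(3+11, 8+8, 9+3, 11+0) = 16
r[5] = max(3+16, 8+11, 9+8, 11+3, 22+0) = 22
r[6] = max(3+22, 8+16, 9+11, 11+8, 22+3, 11+0) = 25
r[7] = max(3+25, 8+22, 9+16, …, 11+3, 23+0) = 30
r[8] = max(3+30, 8+25, 9+22, …, 23+3, 24+0) = 33
One optimal cutting: 5 + 2 + 1 → $22 + $8 + $3 = $33.

33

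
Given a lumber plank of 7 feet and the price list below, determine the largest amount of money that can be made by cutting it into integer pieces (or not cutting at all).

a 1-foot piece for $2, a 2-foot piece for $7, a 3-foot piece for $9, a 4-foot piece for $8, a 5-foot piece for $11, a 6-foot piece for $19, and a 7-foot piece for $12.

Let best[k] be the best obtainable value from length k. For each k, try every first piece i and keep the best of price[i] + best[k−i].
best[1] = 2
best[2] = max(2+2, 7+0) = 7
best[3] = max(2+7, 7+2, 9+0) = 9
best[4] = max(2+9, 7+7, 9+2, 8+0) = 14
best[5] = max(2+14, 7+9, 9+7, 8+2, 11+0) = 16
best[6] = max(2+16, 7+14, 9+9, 8+7, 11+2, 19+0) = 21
best[7] = max(2+21, 7+16, 9+14, …, 19+2, 12+0) = 23
One optimal cutting: 2 + 2 + 2 + 1 → $7 + $7 + $7 + $2 = $23.

23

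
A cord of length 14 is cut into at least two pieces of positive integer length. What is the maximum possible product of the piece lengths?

Define g[k] = max over 1≤i<k of i · max(k−i, g[k−i]); the inner max lets the remainder stay uncut if that's better.
g[2] = 1×max(1,0) = 1×1 = 1
g[3] = max(1×2, 2×1) = 2
g[4] = max(1×3, 2×2, 3×1) = 4
g[5] = max(1×4, 2×3, 3×2, 4×1) = 6
g[6] = max(1×6, 2×4, 3×3, 4×2, 5×1) = 9
g[7] = max(1×9, 2×6, 3×4, 4×3, 5×2, 6×1) = 12
g[8] = max(1×12, 2×9, 3×6, …, 6×2, 7×1) = 18
g[9] = max(1×18, 2×12, 3×9, …, 7×2, 8×1) = 27
g[10] = max(1×27, 2×18, 3×12, …, 8×2, 9×1) = 36
g[11] = max(1×36, 2×27, 3×18, …, 9×2, 10×1) = 54
g[12] = max(1×54, 2×36, 3×27, …, 10×2, 11×1) = 81
g[13] = max(1×81, 2×54, 3×36, …, 11×2, 12×1) = 108
g[14] = max(1×108, 2×81, 3×54, …, 12×2, 13×1) = 162
One optimal split: 3 + 3 + 3 + 3 + 2; product 3×3×3×3×2 = 162.

162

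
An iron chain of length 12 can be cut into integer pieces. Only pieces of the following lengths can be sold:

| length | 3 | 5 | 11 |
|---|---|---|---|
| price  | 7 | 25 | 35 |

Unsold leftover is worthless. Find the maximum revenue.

Consider every possible first cut. best[k] is the best of p[i]+best[k−i] over all sellable i≤k.
best[1] = 0
best[2] = 0
best[3] = 7
best[4] = 7
best[5] = max(7+0, 25+0) = 25
best[6] = max(7+7, 25+0) = 25
best[7] = max(7+7, 25+0) = 25
best[8] = max(7+25, 25+7) = 32
best[9] = max(7+25, 25+7) = 32
best[10] = max(7+25, 25+25) = 50
best[11] = max(7+32, 25+25, 35+0) = 50
best[12] = max(7+32, 25+25, 35+0) = 50
One optimal cutting: pieces 5 + 5 with 2 links of scrap → $50.

50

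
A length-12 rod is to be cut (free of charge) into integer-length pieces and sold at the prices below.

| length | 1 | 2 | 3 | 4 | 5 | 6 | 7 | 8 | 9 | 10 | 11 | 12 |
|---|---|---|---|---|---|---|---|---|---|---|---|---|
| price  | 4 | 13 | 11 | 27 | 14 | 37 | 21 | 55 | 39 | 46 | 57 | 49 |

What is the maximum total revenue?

Build r[k] bottom-up: r[k] = max over allowed piece i of (p[i] + r[k−i]).
r[1] = 4
r[2] = max(4+4, 13+0) = 13
r[3] = max(4+13, 13+4, 11+0) = 17
r[4] = max(4+17, 13+13, 11+4, 27+0) = 27
r[5] = max(4+27, 13+17, 11+13, 27+4, 14+0) = 31
r[6] = max(4+31, 13+27, 11+17, 27+13, 14+4, 37+0) = 40
r[7] = max(4+40, 13+31, 11+27, …, 37+4, 21+0) = 44
r[8] = max(4+44, 13+40, 11+31, …, 21+4, 55+0) = 55
r[9] = max(4+55, 13+44, 11+40, …, 55+4, 39+0) = 59
r[10] = max(4+59, 13+55, 11+44, …, 39+4, 46+0) = 68
r[11] = max(4+68, 13+59, 11+55, …, 46+4, 57+0) = 72
r[12] = max(4+72, 13+68, 11+59, …, 57+4, 49+0) = 82
One optimal cutting: 8 + 4 → 55 + 27 = 82.

82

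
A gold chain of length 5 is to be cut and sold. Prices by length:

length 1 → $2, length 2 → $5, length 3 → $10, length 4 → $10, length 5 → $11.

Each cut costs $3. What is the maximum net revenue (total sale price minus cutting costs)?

12

Let r[k] be the best obtainable value from length k. For each k, try every first piece i and keep the best of price[i] + r[k−i] minus the 3 cut fee when i<k.
r[1] = 2
r[2] = max(2+2-3, 5+0) = 5
r[3] = max(2+5-3, 5+2-3, 10+0) = 10
r[4] = max(2+10-3, 5+5-3, 10+2-3, 10+0) = 10
r[5] = max(2+10-3, 5+10-3, 10+5-3, 10+2-3, 11+0) = 12
One optimal plan: pieces 3 + 2 (1 cut) → $15 − $3 = $12.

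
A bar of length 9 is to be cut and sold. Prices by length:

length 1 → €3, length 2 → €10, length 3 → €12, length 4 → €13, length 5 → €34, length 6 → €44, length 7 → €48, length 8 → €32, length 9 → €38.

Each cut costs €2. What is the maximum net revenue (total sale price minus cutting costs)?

Build net[k] bottom-up: net[k] = max over allowed piece i of (p[i] + net[k−i]) − 2 per cut.
net[1] = 3
net[2] = 10
net[3] = 12
net[4] = 18  (first piece 2, then net[2]=10)
net[5] = 34
net[6] = 44
net[7] = 48
net[8] = 52  (first piece 2, then net[6]=44)
net[9] = 56  (first piece 2, then net[7]=48)
One optimal plan: pieces 7 + 2 (1 cut) → €58 − €2 = €56.

56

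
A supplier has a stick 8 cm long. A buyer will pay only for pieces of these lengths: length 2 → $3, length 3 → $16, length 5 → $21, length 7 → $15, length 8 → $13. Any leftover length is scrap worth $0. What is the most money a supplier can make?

37

Build f[k] bottom-up: f[k] = max over allowed piece i of (p[i] + f[k−i]).
f[1] = 0
f[2] = 3
f[3] = 16
f[4] = 16
f[5] = 21
f[6] = 32  (first piece 3, then f[3]=16)
f[7] = 32
f[8] = 37  (first piece 3, then f[5]=21)
One optimal cutting: 5 + 3 → $37.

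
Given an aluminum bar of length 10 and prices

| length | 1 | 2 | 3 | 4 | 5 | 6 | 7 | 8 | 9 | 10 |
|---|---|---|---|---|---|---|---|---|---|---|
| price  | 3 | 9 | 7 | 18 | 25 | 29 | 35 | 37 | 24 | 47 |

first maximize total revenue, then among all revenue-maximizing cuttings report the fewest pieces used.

Consider every possible first cut. r[k] is the best of p[i]+r[k−i] over all sellable i≤k.
r[1] = 3
r[2] = max(3+3, 9+0) = 9
r[3] = max(3+9, 9+3, 7+0) = 12
r[4] = max(3+12, 9+9, 7+3, 18+0) = 18
r[5] = max(3+18, 9+12, 7+9, 18+3, 25+0) = 25
r[6] = max(3+25, 9+18, 7+12, 18+9, 25+3, 29+0) = 29
r[7] = max(3+29, 9+25, 7+18, …, 29+3, 35+0) = 35
r[8] = max(3+35, 9+29, 7+25, …, 35+3, 37+0) = 38
r[9] = max(3+38, 9+35, 7+29, …, 37+3, 24+0) = 44
r[10] = max(3+44, 9+38, 7+35, …, 24+3, 47+0) = 50
Maximum revenue is $50.
Now minimize piece count subject to staying optimal: for each k, pieces[k] = 1 + min over i with p[i]+r[k−i]=r[k] of pieces[k−i].
pieces[7] = 1
pieces[8] = 2
pieces[9] = 2
pieces[10] = 2

2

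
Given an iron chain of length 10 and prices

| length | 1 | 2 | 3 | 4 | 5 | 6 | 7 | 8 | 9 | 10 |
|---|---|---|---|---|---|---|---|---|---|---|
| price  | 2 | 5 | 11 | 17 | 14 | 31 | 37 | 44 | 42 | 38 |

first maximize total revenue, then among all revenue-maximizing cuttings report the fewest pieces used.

Consider every possible first cut. r[k] is the best of p[i]+r[k−i] over all sellable i≤k.
r[1] = 2
r[2] = max(2+2, 5+0) = 5
r[3] = max(2+5, 5+2, 11+0) = 11
r[4] = max(2+11, 5+5, 11+2, 17+0) = 17
r[5] = max(2+17, 5+11, 11+5, 17+2, 14+0) = 19
r[6] = max(2+19, 5+17, 11+11, 17+5, 14+2, 31+0) = 31
r[7] = max(2+31, 5+19, 11+17, …, 31+2, 37+0) = 37
r[8] = max(2+37, 5+31, 11+19, …, 37+2, 44+0) = 44
r[9] = max(2+44, 5+37, 11+31, …, 44+2, 42+0) = 46
r[10] = max(2+46, 5+44, 11+37, …, 42+2, 38+0) = 49
Maximum revenue is $49.
Now minimize piece count subject to staying optimal: for each k, pieces[k] = 1 + min over i with p[i]+r[k−i]=r[k] of pieces[k−i].
pieces[7] = 1
pieces[8] = 1
pieces[9] = 2
pieces[10] = 2

2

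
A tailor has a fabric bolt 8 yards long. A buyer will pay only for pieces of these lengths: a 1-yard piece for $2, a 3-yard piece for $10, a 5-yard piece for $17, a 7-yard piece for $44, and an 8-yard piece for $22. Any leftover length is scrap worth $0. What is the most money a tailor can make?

Build r[k] bottom-up: r[k] = max over allowed piece i of (p[i] + r[k−i]).
r[1] = 2
r[2] = 4  (first piece 1, then r[1]=2)
r[3] = max(2+4, 10+0) = 10
r[4] = max(2+10, 10+2) = 12
r[5] = max(2+12, 10+4, 17+0) = 17
r[6] = max(2+17, 10+10, 17+2) = 20
r[7] = max(2+20, 10+12, 17+4, 44+0) = 44
r[8] = max(2+44, 10+17, 17+10, 44+2, 22+0) = 46
One optimal cutting: 7 + 1 → $46.

46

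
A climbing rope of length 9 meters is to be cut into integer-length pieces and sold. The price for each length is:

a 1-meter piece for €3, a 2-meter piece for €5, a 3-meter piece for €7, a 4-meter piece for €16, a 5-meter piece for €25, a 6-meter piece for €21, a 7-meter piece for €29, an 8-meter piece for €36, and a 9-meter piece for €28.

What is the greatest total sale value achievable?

Build best[k] bottom-up: best[k] = max over allowed piece i of (p[i] + best[k−i]).
best[1] = 3
best[2] = 6  (first piece 1, then best[1]=3)
best[3] = 9  (first piece 1, then best[2]=6)
best[4] = 16
best[5] = 25
best[6] = 28  (first piece 1, then best[5]=25)
best[7] = 31  (first piece 1, then best[6]=28)
best[8] = 36
best[9] = 41  (first piece 4, then best[5]=25)
One optimal cutting: 5 + 4 → €25 + €16 = €41.

41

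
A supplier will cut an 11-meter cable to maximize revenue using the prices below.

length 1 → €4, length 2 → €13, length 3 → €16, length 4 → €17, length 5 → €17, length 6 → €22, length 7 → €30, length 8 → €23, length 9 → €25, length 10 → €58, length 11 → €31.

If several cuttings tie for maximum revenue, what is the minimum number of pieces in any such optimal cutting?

Consider every possible first cut. r[k] is the best of p[i]+r[k−i] over all sellable i≤k.
r[1] = 4
r[2] = max(4+4, 13+0) = 13
r[3] = max(4+13, 13+4, 16+0) = 17
r[4] = max(4+17, 13+13, 16+4, 17+0) = 26
r[5] = max(4+26, 13+17, 16+13, 17+4, 17+0) = 30
r[6] = max(4+30, 13+26, 16+17, 17+13, 17+4, 22+0) = 39
r[7] = max(4+39, 13+30, 16+26, …, 22+4, 30+0) = 43
r[8] = max(4+43, 13+39, 16+30, …, 30+4, 23+0) = 52
r[9] = max(4+52, 13+43, 16+39, …, 23+4, 25+0) = 56
r[10] = max(4+56, 13+52, 16+43, …, 25+4, 58+0) = 65
r[11] = max(4+65, 13+56, 16+52, …, 58+4, 31+0) = 69
Maximum revenue is €69.
Now minimize piece count subject to staying optimal: for each k, pieces[k] = 1 + min over i with p[i]+r[k−i]=r[k] of pieces[k−i].
pieces[8] = 4
pieces[9] = 5
pieces[10] = 5
pieces[11] = 6

6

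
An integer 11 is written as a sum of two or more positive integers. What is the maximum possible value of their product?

Fill f[k] for k=2..11: at each k try every first piece i and multiply by the better of (k−i) uncut or f[k−i].
f[2] = 1*max(1,0) = 1*1 = 1
f[3] = 1*max(2,1) = 1*2 = 2
f[4] = 2*max(2,1) = 2*2 = 4
f[5] = 2*max(3,2) = 2*3 = 6
f[6] = 3*max(3,2) = 3*3 = 9
f[7] = 2*max(5,6) = 2*6 = 12
f[8] = 2*max(6,9) = 2*9 = 18
f[9] = 3*max(6,9) = 3*9 = 27
f[10] = 2*max(8,18) = 2*18 = 36
f[11] = 2*max(9,27) = 2*27 = 54
One optimal split: 3 + 3 + 3 + 2; product 3*3*3*2 = 54.

54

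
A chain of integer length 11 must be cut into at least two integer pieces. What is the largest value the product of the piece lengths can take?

54

Define g[k] = max over 1≤i<k of i · max(k−i, g[k−i]); the inner max lets the remainder stay uncut if that's better.
g[2] = 1×max(1,0) = 1×1 = 1
g[3] = 1×max(2,1) = 1×2 = 2
g[4] = 2×max(2,1) = 2×2 = 4
g[5] = 2×max(3,2) = 2×3 = 6
g[6] = 3×max(3,2) = 3×3 = 9
g[7] = 2×max(5,6) = 2×6 = 12
g[8] = 2×max(6,9) = 2×9 = 18
g[9] = 3×max(6,9) = 3×9 = 27
g[10] = 2×max(8,18) = 2×18 = 36
g[11] = 2×max(9,27) = 2×27 = 54
One optimal split: 3 + 3 + 3 + 2; product 3×3×3×2 = 54.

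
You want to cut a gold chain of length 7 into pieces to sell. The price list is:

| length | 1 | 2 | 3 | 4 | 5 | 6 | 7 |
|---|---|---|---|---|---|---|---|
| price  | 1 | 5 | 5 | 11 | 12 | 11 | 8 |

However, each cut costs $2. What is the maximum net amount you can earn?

Build net[k] bottom-up: net[k] = max over allowed piece i of (p[i] + net[k−i]) − 2 per cut.
net[1] = 1
net[2] = max(1+1-2, 5+0) = 5
net[3] = max(1+5-2, 5+1-2, 5+0) = 5
net[4] = max(1+5-2, 5+5-2, 5+1-2, 11+0) = 11
net[5] = max(1+11-2, 5+5-2, 5+5-2, 11+1-2, 12+0) = 12
net[6] = max(1+12-2, 5+11-2, 5+5-2, 11+5-2, 12+1-2, 11+0) = 14
net[7] = max(1+14-2, 5+12-2, 5+11-2, …, 11+1-2, 8+0) = 15
One optimal plan: pieces 5 + 2 (1 cut) → $17 − $2 = $15.

15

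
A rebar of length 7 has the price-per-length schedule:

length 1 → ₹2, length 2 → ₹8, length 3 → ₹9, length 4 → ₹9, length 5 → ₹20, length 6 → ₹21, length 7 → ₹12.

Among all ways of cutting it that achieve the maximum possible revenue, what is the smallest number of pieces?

Let r[k] be the best obtainable value from length k. For each k, try every first piece i and keep the best of price[i] + r[k−i].
r[1] = 2
r[2] = max(2+2, 8+0) = 8
r[3] = max(2+8, 8+2, 9+0) = 10
r[4] = max(2+10, 8+8, 9+2, 9+0) = 16
r[5] = max(2+16, 8+10, 9+8, 9+2, 20+0) = 20
r[6] = max(2+20, 8+16, 9+10, 9+8, 20+2, 21+0) = 24
r[7] = max(2+24, 8+20, 9+16, …, 21+2, 12+0) = 28
Maximum revenue is ₹28.
Now minimize piece count subject to staying optimal: for each k, pieces[k] = 1 + min over i with p[i]+r[k−i]=r[k] of pieces[k−i].
pieces[4] = 2
pieces[5] = 1
pieces[6] = 3
pieces[7] = 2

2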